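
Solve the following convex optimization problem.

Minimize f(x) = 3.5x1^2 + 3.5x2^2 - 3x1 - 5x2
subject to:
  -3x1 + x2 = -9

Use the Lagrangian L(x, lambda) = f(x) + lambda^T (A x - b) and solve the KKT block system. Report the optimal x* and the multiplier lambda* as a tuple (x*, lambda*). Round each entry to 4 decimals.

Form the Lagrangian:
  L(x, lambda) = (1/2) x^T Q x + c^T x + lambda^T (A x - b)
Stationarity (grad_x L = 0): Q x + c + A^T lambda = 0.
Primal feasibility: A x = b.

This gives the KKT block system:
  [ Q   A^T ] [ x     ]   [-c ]
  [ A    0  ] [ lambda ] = [ b ]

Solving the linear system:
  x*      = (2.9571, -0.1286)
  lambda* = (5.9)
  f(x*)   = 22.4357

x* = (2.9571, -0.1286), lambda* = (5.9)


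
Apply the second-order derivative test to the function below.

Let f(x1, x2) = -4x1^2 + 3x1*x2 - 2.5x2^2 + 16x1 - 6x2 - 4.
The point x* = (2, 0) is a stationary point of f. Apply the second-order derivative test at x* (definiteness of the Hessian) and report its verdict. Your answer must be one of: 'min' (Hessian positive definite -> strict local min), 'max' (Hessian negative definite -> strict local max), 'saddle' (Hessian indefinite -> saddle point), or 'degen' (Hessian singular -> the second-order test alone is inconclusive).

Compute the Hessian H = grad^2 f:
  H = [[-8, 3], [3, -5]]
Verify stationarity: grad f(x*) = H x* + g = (0, 0).
Eigenvalues of H: -9.8541, -3.1459.
Both eigenvalues < 0, so H is negative definite -> x* is a strict local max.

max


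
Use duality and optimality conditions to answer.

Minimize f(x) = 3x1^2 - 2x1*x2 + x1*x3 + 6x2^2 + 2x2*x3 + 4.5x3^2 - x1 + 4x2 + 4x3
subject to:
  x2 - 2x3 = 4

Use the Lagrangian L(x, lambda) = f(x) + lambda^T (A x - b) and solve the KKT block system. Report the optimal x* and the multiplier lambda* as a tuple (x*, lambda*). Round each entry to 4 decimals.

Form the Lagrangian:
  L(x, lambda) = (1/2) x^T Q x + c^T x + lambda^T (A x - b)
Stationarity (grad_x L = 0): Q x + c + A^T lambda = 0.
Primal feasibility: A x = b.

This gives the KKT block system:
  [ Q   A^T ] [ x     ]   [-c ]
  [ A    0  ] [ lambda ] = [ b ]

Solving the linear system:
  x*      = (0.622, 0.4882, -1.7559)
  lambda* = (-5.1024)
  f(x*)   = 7.3583

x* = (0.622, 0.4882, -1.7559), lambda* = (-5.1024)


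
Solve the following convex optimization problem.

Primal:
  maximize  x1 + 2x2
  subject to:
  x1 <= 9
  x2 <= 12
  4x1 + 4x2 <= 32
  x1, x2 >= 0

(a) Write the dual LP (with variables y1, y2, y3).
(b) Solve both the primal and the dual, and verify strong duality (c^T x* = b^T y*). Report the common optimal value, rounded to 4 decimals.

The standard primal-dual pair for 'max c^T x s.t. A x <= b, x >= 0' is:
  Dual:  min b^T y  s.t.  A^T y >= c,  y >= 0.

So the dual LP is:
  minimize  9y1 + 12y2 + 32y3
  subject to:
    y1 + 4y3 >= 1
    y2 + 4y3 >= 2
    y1, y2, y3 >= 0

Solving the primal: x* = (0, 8).
  primal value c^T x* = 16.
Solving the dual: y* = (0, 0, 0.5).
  dual value b^T y* = 16.
Strong duality: c^T x* = b^T y*. Confirmed.

16


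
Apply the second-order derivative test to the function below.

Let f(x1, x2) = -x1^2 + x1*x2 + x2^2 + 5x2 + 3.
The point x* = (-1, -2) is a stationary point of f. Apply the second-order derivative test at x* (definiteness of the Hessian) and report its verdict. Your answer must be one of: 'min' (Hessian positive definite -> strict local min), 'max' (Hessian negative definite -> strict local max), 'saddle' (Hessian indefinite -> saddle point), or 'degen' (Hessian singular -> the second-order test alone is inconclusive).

Compute the Hessian H = grad^2 f:
  H = [[-2, 1], [1, 2]]
Verify stationarity: grad f(x*) = H x* + g = (0, 0).
Eigenvalues of H: -2.2361, 2.2361.
Eigenvalues have mixed signs, so H is indefinite -> x* is a saddle point.

saddle


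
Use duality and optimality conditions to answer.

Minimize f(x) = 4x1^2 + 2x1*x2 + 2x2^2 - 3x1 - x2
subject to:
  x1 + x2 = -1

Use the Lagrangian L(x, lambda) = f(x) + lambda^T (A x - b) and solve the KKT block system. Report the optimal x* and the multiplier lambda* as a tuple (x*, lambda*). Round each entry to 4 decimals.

Form the Lagrangian:
  L(x, lambda) = (1/2) x^T Q x + c^T x + lambda^T (A x - b)
Stationarity (grad_x L = 0): Q x + c + A^T lambda = 0.
Primal feasibility: A x = b.

This gives the KKT block system:
  [ Q   A^T ] [ x     ]   [-c ]
  [ A    0  ] [ lambda ] = [ b ]

Solving the linear system:
  x*      = (0, -1)
  lambda* = (5)
  f(x*)   = 3

x* = (0, -1), lambda* = (5)


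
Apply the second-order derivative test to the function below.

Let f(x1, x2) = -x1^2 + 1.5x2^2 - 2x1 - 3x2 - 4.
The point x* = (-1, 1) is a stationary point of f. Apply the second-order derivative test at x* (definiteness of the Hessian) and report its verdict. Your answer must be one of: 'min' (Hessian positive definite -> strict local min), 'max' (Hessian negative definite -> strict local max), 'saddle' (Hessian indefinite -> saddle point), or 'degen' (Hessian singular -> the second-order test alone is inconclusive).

Compute the Hessian H = grad^2 f:
  H = [[-2, 0], [0, 3]]
Verify stationarity: grad f(x*) = H x* + g = (0, 0).
Eigenvalues of H: -2, 3.
Eigenvalues have mixed signs, so H is indefinite -> x* is a saddle point.

saddle


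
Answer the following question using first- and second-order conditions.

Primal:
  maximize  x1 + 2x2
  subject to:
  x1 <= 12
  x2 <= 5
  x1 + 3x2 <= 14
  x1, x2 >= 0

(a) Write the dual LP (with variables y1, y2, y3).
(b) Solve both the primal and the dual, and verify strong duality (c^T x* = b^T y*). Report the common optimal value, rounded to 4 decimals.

The standard primal-dual pair for 'max c^T x s.t. A x <= b, x >= 0' is:
  Dual:  min b^T y  s.t.  A^T y >= c,  y >= 0.

So the dual LP is:
  minimize  12y1 + 5y2 + 14y3
  subject to:
    y1 + y3 >= 1
    y2 + 3y3 >= 2
    y1, y2, y3 >= 0

Solving the primal: x* = (12, 0.6667).
  primal value c^T x* = 13.3333.
Solving the dual: y* = (0.3333, 0, 0.6667).
  dual value b^T y* = 13.3333.
Strong duality: c^T x* = b^T y*. Confirmed.

13.3333


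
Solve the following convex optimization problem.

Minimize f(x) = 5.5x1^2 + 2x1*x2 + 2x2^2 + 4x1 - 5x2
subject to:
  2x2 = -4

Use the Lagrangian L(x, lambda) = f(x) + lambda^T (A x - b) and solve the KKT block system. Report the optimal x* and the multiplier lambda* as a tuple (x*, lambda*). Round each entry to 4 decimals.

Form the Lagrangian:
  L(x, lambda) = (1/2) x^T Q x + c^T x + lambda^T (A x - b)
Stationarity (grad_x L = 0): Q x + c + A^T lambda = 0.
Primal feasibility: A x = b.

This gives the KKT block system:
  [ Q   A^T ] [ x     ]   [-c ]
  [ A    0  ] [ lambda ] = [ b ]

Solving the linear system:
  x*      = (0, -2)
  lambda* = (6.5)
  f(x*)   = 18

x* = (0, -2), lambda* = (6.5)


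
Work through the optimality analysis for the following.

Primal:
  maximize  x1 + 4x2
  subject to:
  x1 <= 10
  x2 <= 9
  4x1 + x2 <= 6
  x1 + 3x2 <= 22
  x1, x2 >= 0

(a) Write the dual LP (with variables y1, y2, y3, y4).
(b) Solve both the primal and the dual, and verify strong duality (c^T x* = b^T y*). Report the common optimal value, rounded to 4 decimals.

The standard primal-dual pair for 'max c^T x s.t. A x <= b, x >= 0' is:
  Dual:  min b^T y  s.t.  A^T y >= c,  y >= 0.

So the dual LP is:
  minimize  10y1 + 9y2 + 6y3 + 22y4
  subject to:
    y1 + 4y3 + y4 >= 1
    y2 + y3 + 3y4 >= 4
    y1, y2, y3, y4 >= 0

Solving the primal: x* = (0, 6).
  primal value c^T x* = 24.
Solving the dual: y* = (0, 0, 4, 0).
  dual value b^T y* = 24.
Strong duality: c^T x* = b^T y*. Confirmed.

24


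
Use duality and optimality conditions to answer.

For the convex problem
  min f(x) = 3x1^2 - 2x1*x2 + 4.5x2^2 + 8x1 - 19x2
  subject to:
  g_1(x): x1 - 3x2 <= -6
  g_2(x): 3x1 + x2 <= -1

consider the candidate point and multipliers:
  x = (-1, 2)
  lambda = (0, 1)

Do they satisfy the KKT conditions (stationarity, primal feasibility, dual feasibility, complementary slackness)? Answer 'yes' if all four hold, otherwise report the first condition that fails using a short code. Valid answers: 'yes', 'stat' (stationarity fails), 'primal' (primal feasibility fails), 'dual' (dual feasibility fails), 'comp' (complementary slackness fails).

Gradient of f: grad f(x) = Q x + c = (-2, 1)
Constraint values g_i(x) = a_i^T x - b_i:
  g_1((-1, 2)) = -1
  g_2((-1, 2)) = 0
Stationarity residual: grad f(x) + sum_i lambda_i a_i = (1, 2)
  -> stationarity FAILS
Primal feasibility (all g_i <= 0): OK
Dual feasibility (all lambda_i >= 0): OK
Complementary slackness (lambda_i * g_i(x) = 0 for all i): OK

Verdict: the first failing condition is stationarity -> stat.

stat


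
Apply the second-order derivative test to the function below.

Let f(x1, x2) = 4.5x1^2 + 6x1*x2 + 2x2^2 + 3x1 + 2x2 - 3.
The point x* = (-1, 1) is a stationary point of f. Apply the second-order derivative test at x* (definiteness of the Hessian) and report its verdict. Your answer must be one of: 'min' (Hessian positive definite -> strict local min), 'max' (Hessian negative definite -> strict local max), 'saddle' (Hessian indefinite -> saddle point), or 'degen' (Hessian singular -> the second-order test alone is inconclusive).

Compute the Hessian H = grad^2 f:
  H = [[9, 6], [6, 4]]
Verify stationarity: grad f(x*) = H x* + g = (0, 0).
Eigenvalues of H: 0, 13.
H has a zero eigenvalue (singular; positive semidefinite but not definite), so H is neither positive definite, negative definite, nor indefinite. The second-order test alone is inconclusive -> degen.
(Indeed, f is constant along the null direction of H through x*, so x* is not a strict local extremum.)

degen


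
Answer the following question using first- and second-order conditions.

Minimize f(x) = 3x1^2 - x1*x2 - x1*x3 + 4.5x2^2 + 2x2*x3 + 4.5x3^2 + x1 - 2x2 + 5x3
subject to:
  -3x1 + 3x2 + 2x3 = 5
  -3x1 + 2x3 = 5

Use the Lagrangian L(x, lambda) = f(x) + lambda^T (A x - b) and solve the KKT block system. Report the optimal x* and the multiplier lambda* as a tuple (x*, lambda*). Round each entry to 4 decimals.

Form the Lagrangian:
  L(x, lambda) = (1/2) x^T Q x + c^T x + lambda^T (A x - b)
Stationarity (grad_x L = 0): Q x + c + A^T lambda = 0.
Primal feasibility: A x = b.

This gives the KKT block system:
  [ Q   A^T ] [ x     ]   [-c ]
  [ A    0  ] [ lambda ] = [ b ]

Solving the linear system:
  x*      = (-1.7097, 0, -0.0645)
  lambda* = (0.1398, -3.2043)
  f(x*)   = 6.6452

x* = (-1.7097, 0, -0.0645), lambda* = (0.1398, -3.2043)


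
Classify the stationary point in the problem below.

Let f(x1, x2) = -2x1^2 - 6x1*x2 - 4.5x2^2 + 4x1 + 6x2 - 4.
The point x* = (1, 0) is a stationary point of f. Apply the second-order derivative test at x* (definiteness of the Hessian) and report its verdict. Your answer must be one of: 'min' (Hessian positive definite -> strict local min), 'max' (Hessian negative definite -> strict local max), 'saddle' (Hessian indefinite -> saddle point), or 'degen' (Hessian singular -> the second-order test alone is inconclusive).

Compute the Hessian H = grad^2 f:
  H = [[-4, -6], [-6, -9]]
Verify stationarity: grad f(x*) = H x* + g = (0, 0).
Eigenvalues of H: -13, 0.
H has a zero eigenvalue (singular; negative semidefinite but not definite), so H is neither positive definite, negative definite, nor indefinite. The second-order test alone is inconclusive -> degen.
(Indeed, f is constant along the null direction of H through x*, so x* is not a strict local extremum.)

degen


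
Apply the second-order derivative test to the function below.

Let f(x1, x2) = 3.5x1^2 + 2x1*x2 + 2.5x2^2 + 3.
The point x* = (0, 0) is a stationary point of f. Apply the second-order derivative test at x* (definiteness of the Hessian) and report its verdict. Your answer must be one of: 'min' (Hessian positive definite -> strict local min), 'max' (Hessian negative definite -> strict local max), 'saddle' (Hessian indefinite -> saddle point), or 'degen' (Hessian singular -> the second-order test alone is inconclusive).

Compute the Hessian H = grad^2 f:
  H = [[7, 2], [2, 5]]
Verify stationarity: grad f(x*) = H x* + g = (0, 0).
Eigenvalues of H: 3.7639, 8.2361.
Both eigenvalues > 0, so H is positive definite -> x* is a strict local min.

min


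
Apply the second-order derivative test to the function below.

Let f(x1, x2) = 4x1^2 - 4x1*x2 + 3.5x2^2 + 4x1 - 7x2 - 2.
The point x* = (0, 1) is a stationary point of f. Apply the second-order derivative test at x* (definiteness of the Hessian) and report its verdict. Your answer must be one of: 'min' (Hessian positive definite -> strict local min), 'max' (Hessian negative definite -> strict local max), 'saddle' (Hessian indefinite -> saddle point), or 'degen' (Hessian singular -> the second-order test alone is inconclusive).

Compute the Hessian H = grad^2 f:
  H = [[8, -4], [-4, 7]]
Verify stationarity: grad f(x*) = H x* + g = (0, 0).
Eigenvalues of H: 3.4689, 11.5311.
Both eigenvalues > 0, so H is positive definite -> x* is a strict local min.

min


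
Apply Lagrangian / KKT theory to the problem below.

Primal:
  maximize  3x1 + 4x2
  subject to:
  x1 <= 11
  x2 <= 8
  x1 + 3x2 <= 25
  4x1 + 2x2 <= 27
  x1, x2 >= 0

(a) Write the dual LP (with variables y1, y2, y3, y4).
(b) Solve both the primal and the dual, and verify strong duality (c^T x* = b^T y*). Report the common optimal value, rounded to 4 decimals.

The standard primal-dual pair for 'max c^T x s.t. A x <= b, x >= 0' is:
  Dual:  min b^T y  s.t.  A^T y >= c,  y >= 0.

So the dual LP is:
  minimize  11y1 + 8y2 + 25y3 + 27y4
  subject to:
    y1 + y3 + 4y4 >= 3
    y2 + 3y3 + 2y4 >= 4
    y1, y2, y3, y4 >= 0

Solving the primal: x* = (3.1, 7.3).
  primal value c^T x* = 38.5.
Solving the dual: y* = (0, 0, 1, 0.5).
  dual value b^T y* = 38.5.
Strong duality: c^T x* = b^T y*. Confirmed.

38.5


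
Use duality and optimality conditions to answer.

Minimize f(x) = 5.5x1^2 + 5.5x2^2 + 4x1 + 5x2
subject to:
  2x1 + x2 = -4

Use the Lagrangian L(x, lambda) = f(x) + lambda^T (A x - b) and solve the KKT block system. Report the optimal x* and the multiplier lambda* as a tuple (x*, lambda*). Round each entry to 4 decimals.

Form the Lagrangian:
  L(x, lambda) = (1/2) x^T Q x + c^T x + lambda^T (A x - b)
Stationarity (grad_x L = 0): Q x + c + A^T lambda = 0.
Primal feasibility: A x = b.

This gives the KKT block system:
  [ Q   A^T ] [ x     ]   [-c ]
  [ A    0  ] [ lambda ] = [ b ]

Solving the linear system:
  x*      = (-1.4909, -1.0182)
  lambda* = (6.2)
  f(x*)   = 6.8727

x* = (-1.4909, -1.0182), lambda* = (6.2)


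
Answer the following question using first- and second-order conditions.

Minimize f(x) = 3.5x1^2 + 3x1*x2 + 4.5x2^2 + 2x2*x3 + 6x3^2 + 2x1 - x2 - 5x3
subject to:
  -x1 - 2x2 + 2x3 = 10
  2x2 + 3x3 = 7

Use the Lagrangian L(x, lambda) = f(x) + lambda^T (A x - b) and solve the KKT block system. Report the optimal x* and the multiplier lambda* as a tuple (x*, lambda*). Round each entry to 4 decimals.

Form the Lagrangian:
  L(x, lambda) = (1/2) x^T Q x + c^T x + lambda^T (A x - b)
Stationarity (grad_x L = 0): Q x + c + A^T lambda = 0.
Primal feasibility: A x = b.

This gives the KKT block system:
  [ Q   A^T ] [ x     ]   [-c ]
  [ A    0  ] [ lambda ] = [ b ]

Solving the linear system:
  x*      = (-1.008, -1.2976, 3.1984)
  lambda* = (-8.9488, -4.296)
  f(x*)   = 51.4248

x* = (-1.008, -1.2976, 3.1984), lambda* = (-8.9488, -4.296)


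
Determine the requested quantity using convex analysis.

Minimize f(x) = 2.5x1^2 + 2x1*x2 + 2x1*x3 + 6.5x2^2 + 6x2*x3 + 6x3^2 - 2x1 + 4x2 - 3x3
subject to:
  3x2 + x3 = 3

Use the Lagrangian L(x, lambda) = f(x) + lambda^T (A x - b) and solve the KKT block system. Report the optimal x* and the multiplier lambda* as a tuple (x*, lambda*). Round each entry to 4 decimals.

Form the Lagrangian:
  L(x, lambda) = (1/2) x^T Q x + c^T x + lambda^T (A x - b)
Stationarity (grad_x L = 0): Q x + c + A^T lambda = 0.
Primal feasibility: A x = b.

This gives the KKT block system:
  [ Q   A^T ] [ x     ]   [-c ]
  [ A    0  ] [ lambda ] = [ b ]

Solving the linear system:
  x*      = (-0.0782, 0.9022, 0.2934)
  lambda* = (-5.7775)
  f(x*)   = 10.1088

x* = (-0.0782, 0.9022, 0.2934), lambda* = (-5.7775)


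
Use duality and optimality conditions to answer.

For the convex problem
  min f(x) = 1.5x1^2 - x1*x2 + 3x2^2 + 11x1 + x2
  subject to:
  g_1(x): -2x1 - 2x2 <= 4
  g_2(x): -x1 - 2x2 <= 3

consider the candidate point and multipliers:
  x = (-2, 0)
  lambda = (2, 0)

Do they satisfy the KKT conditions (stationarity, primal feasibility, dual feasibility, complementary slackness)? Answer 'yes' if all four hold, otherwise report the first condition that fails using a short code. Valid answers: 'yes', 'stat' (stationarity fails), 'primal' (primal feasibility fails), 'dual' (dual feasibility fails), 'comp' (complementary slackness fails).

Gradient of f: grad f(x) = Q x + c = (5, 3)
Constraint values g_i(x) = a_i^T x - b_i:
  g_1((-2, 0)) = 0
  g_2((-2, 0)) = -1
Stationarity residual: grad f(x) + sum_i lambda_i a_i = (1, -1)
  -> stationarity FAILS
Primal feasibility (all g_i <= 0): OK
Dual feasibility (all lambda_i >= 0): OK
Complementary slackness (lambda_i * g_i(x) = 0 for all i): OK

Verdict: the first failing condition is stationarity -> stat.

stat


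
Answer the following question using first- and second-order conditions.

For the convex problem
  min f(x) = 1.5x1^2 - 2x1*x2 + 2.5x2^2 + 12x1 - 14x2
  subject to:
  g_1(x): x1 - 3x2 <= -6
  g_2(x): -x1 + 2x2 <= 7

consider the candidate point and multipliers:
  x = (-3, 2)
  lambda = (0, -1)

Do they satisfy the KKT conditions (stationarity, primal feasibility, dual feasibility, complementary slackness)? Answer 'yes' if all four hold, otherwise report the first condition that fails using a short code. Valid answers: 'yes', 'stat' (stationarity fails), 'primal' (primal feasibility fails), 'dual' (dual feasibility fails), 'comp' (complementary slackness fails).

Gradient of f: grad f(x) = Q x + c = (-1, 2)
Constraint values g_i(x) = a_i^T x - b_i:
  g_1((-3, 2)) = -3
  g_2((-3, 2)) = 0
Stationarity residual: grad f(x) + sum_i lambda_i a_i = (0, 0)
  -> stationarity OK
Primal feasibility (all g_i <= 0): OK
Dual feasibility (all lambda_i >= 0): FAILS
Complementary slackness (lambda_i * g_i(x) = 0 for all i): OK

Verdict: the first failing condition is dual_feasibility -> dual.

dual


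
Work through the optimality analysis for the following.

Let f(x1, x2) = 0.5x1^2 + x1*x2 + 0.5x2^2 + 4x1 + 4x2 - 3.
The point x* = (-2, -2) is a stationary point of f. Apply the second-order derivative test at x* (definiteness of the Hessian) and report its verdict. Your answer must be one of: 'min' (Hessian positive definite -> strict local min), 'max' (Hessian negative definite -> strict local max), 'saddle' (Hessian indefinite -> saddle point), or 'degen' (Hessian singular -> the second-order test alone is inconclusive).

Compute the Hessian H = grad^2 f:
  H = [[1, 1], [1, 1]]
Verify stationarity: grad f(x*) = H x* + g = (0, 0).
Eigenvalues of H: 0, 2.
H has a zero eigenvalue (singular; positive semidefinite but not definite), so H is neither positive definite, negative definite, nor indefinite. The second-order test alone is inconclusive -> degen.
(Indeed, f is constant along the null direction of H through x*, so x* is not a strict local extremum.)

degen


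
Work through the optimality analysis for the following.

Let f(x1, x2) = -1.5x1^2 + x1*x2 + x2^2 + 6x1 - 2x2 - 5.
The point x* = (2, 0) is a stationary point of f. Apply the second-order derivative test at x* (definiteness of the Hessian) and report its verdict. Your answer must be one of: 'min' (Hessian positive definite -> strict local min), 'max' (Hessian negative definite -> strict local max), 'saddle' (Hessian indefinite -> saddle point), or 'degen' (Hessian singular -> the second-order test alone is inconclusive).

Compute the Hessian H = grad^2 f:
  H = [[-3, 1], [1, 2]]
Verify stationarity: grad f(x*) = H x* + g = (0, 0).
Eigenvalues of H: -3.1926, 2.1926.
Eigenvalues have mixed signs, so H is indefinite -> x* is a saddle point.

saddle


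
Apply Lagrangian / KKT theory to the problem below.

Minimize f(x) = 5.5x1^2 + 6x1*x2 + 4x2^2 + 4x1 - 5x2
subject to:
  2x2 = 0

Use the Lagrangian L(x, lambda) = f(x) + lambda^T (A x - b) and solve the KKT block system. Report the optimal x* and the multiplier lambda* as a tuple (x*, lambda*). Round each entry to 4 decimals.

Form the Lagrangian:
  L(x, lambda) = (1/2) x^T Q x + c^T x + lambda^T (A x - b)
Stationarity (grad_x L = 0): Q x + c + A^T lambda = 0.
Primal feasibility: A x = b.

This gives the KKT block system:
  [ Q   A^T ] [ x     ]   [-c ]
  [ A    0  ] [ lambda ] = [ b ]

Solving the linear system:
  x*      = (-0.3636, 0)
  lambda* = (3.5909)
  f(x*)   = -0.7273

x* = (-0.3636, 0), lambda* = (3.5909)


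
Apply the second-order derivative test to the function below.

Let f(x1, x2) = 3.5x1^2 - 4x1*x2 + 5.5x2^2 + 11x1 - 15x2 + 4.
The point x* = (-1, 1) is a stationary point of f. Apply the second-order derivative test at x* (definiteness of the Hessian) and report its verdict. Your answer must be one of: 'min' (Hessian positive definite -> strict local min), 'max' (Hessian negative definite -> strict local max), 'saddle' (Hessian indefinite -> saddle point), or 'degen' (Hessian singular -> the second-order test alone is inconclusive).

Compute the Hessian H = grad^2 f:
  H = [[7, -4], [-4, 11]]
Verify stationarity: grad f(x*) = H x* + g = (0, 0).
Eigenvalues of H: 4.5279, 13.4721.
Both eigenvalues > 0, so H is positive definite -> x* is a strict local min.

min


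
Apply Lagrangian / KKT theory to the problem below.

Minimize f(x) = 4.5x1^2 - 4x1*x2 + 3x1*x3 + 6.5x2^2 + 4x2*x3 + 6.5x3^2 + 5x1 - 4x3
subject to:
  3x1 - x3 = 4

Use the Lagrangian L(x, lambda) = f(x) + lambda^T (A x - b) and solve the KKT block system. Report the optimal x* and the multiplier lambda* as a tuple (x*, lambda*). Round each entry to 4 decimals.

Form the Lagrangian:
  L(x, lambda) = (1/2) x^T Q x + c^T x + lambda^T (A x - b)
Stationarity (grad_x L = 0): Q x + c + A^T lambda = 0.
Primal feasibility: A x = b.

This gives the KKT block system:
  [ Q   A^T ] [ x     ]   [-c ]
  [ A    0  ] [ lambda ] = [ b ]

Solving the linear system:
  x*      = (1.1875, 0.5, -0.4375)
  lambda* = (-4.125)
  f(x*)   = 12.0938

x* = (1.1875, 0.5, -0.4375), lambda* = (-4.125)


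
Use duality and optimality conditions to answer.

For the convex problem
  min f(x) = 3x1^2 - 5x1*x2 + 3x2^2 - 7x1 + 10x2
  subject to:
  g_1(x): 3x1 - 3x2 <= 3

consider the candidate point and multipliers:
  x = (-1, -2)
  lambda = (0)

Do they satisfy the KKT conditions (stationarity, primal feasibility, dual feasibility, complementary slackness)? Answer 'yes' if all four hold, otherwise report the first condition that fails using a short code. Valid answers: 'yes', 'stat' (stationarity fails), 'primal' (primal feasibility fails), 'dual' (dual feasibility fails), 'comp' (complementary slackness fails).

Gradient of f: grad f(x) = Q x + c = (-3, 3)
Constraint values g_i(x) = a_i^T x - b_i:
  g_1((-1, -2)) = 0
Stationarity residual: grad f(x) + sum_i lambda_i a_i = (-3, 3)
  -> stationarity FAILS
Primal feasibility (all g_i <= 0): OK
Dual feasibility (all lambda_i >= 0): OK
Complementary slackness (lambda_i * g_i(x) = 0 for all i): OK

Verdict: the first failing condition is stationarity -> stat.

stat


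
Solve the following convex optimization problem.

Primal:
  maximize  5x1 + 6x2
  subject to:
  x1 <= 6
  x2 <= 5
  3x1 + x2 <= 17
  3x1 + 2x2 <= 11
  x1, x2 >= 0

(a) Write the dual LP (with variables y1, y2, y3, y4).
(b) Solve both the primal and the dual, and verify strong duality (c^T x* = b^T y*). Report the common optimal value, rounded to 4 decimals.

The standard primal-dual pair for 'max c^T x s.t. A x <= b, x >= 0' is:
  Dual:  min b^T y  s.t.  A^T y >= c,  y >= 0.

So the dual LP is:
  minimize  6y1 + 5y2 + 17y3 + 11y4
  subject to:
    y1 + 3y3 + 3y4 >= 5
    y2 + y3 + 2y4 >= 6
    y1, y2, y3, y4 >= 0

Solving the primal: x* = (0.3333, 5).
  primal value c^T x* = 31.6667.
Solving the dual: y* = (0, 2.6667, 0, 1.6667).
  dual value b^T y* = 31.6667.
Strong duality: c^T x* = b^T y*. Confirmed.

31.6667


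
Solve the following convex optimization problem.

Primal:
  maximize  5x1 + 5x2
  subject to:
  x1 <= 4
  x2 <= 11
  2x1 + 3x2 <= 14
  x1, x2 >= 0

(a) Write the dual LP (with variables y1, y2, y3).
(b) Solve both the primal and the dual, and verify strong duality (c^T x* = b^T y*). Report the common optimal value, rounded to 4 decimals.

The standard primal-dual pair for 'max c^T x s.t. A x <= b, x >= 0' is:
  Dual:  min b^T y  s.t.  A^T y >= c,  y >= 0.

So the dual LP is:
  minimize  4y1 + 11y2 + 14y3
  subject to:
    y1 + 2y3 >= 5
    y2 + 3y3 >= 5
    y1, y2, y3 >= 0

Solving the primal: x* = (4, 2).
  primal value c^T x* = 30.
Solving the dual: y* = (1.6667, 0, 1.6667).
  dual value b^T y* = 30.
Strong duality: c^T x* = b^T y*. Confirmed.

30


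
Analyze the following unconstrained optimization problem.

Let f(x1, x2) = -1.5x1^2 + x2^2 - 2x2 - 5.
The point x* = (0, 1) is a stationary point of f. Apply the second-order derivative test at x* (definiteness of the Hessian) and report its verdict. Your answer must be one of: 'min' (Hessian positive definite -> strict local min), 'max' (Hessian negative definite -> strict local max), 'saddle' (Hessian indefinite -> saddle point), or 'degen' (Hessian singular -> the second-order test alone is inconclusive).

Compute the Hessian H = grad^2 f:
  H = [[-3, 0], [0, 2]]
Verify stationarity: grad f(x*) = H x* + g = (0, 0).
Eigenvalues of H: -3, 2.
Eigenvalues have mixed signs, so H is indefinite -> x* is a saddle point.

saddle


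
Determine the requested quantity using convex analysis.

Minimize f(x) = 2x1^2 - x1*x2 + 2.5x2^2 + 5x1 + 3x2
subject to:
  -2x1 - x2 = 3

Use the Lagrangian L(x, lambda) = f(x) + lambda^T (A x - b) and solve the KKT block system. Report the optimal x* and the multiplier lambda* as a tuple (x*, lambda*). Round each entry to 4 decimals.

Form the Lagrangian:
  L(x, lambda) = (1/2) x^T Q x + c^T x + lambda^T (A x - b)
Stationarity (grad_x L = 0): Q x + c + A^T lambda = 0.
Primal feasibility: A x = b.

This gives the KKT block system:
  [ Q   A^T ] [ x     ]   [-c ]
  [ A    0  ] [ lambda ] = [ b ]

Solving the linear system:
  x*      = (-1.1429, -0.7143)
  lambda* = (0.5714)
  f(x*)   = -4.7857

x* = (-1.1429, -0.7143), lambda* = (0.5714)


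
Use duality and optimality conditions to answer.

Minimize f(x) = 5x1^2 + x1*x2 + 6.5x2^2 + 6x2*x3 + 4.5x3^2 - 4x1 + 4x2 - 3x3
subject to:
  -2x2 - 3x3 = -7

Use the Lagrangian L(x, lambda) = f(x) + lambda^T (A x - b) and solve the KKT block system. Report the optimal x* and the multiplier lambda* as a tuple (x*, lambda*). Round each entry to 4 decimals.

Form the Lagrangian:
  L(x, lambda) = (1/2) x^T Q x + c^T x + lambda^T (A x - b)
Stationarity (grad_x L = 0): Q x + c + A^T lambda = 0.
Primal feasibility: A x = b.

This gives the KKT block system:
  [ Q   A^T ] [ x     ]   [-c ]
  [ A    0  ] [ lambda ] = [ b ]

Solving the linear system:
  x*      = (0.4719, -0.7191, 2.8127)
  lambda* = (6)
  f(x*)   = 14.3989

x* = (0.4719, -0.7191, 2.8127), lambda* = (6)


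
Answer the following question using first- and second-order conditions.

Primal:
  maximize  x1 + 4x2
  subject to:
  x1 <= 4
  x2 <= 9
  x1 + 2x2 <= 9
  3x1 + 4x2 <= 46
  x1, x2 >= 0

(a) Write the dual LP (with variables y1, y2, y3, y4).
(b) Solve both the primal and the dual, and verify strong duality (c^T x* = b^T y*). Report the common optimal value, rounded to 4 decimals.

The standard primal-dual pair for 'max c^T x s.t. A x <= b, x >= 0' is:
  Dual:  min b^T y  s.t.  A^T y >= c,  y >= 0.

So the dual LP is:
  minimize  4y1 + 9y2 + 9y3 + 46y4
  subject to:
    y1 + y3 + 3y4 >= 1
    y2 + 2y3 + 4y4 >= 4
    y1, y2, y3, y4 >= 0

Solving the primal: x* = (0, 4.5).
  primal value c^T x* = 18.
Solving the dual: y* = (0, 0, 2, 0).
  dual value b^T y* = 18.
Strong duality: c^T x* = b^T y*. Confirmed.

18


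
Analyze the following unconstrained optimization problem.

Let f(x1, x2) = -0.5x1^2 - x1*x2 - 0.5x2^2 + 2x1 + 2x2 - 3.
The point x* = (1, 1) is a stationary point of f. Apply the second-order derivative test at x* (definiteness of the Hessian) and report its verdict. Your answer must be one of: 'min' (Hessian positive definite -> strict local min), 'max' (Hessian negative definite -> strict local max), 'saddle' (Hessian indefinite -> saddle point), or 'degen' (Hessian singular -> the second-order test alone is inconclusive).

Compute the Hessian H = grad^2 f:
  H = [[-1, -1], [-1, -1]]
Verify stationarity: grad f(x*) = H x* + g = (0, 0).
Eigenvalues of H: -2, 0.
H has a zero eigenvalue (singular; negative semidefinite but not definite), so H is neither positive definite, negative definite, nor indefinite. The second-order test alone is inconclusive -> degen.
(Indeed, f is constant along the null direction of H through x*, so x* is not a strict local extremum.)

degen


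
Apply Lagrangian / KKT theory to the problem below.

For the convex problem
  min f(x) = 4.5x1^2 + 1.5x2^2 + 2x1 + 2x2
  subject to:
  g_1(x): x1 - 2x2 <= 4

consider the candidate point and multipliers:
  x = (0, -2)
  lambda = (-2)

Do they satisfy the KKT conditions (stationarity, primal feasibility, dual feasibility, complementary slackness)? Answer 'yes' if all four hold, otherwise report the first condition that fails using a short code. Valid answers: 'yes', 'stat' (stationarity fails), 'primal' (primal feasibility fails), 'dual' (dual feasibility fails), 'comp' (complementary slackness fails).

Gradient of f: grad f(x) = Q x + c = (2, -4)
Constraint values g_i(x) = a_i^T x - b_i:
  g_1((0, -2)) = 0
Stationarity residual: grad f(x) + sum_i lambda_i a_i = (0, 0)
  -> stationarity OK
Primal feasibility (all g_i <= 0): OK
Dual feasibility (all lambda_i >= 0): FAILS
Complementary slackness (lambda_i * g_i(x) = 0 for all i): OK

Verdict: the first failing condition is dual_feasibility -> dual.

dual


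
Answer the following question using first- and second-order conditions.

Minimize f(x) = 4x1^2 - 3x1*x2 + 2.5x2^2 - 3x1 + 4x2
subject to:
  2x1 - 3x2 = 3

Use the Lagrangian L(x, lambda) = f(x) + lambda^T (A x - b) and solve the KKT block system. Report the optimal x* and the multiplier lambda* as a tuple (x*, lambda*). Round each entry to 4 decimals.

Form the Lagrangian:
  L(x, lambda) = (1/2) x^T Q x + c^T x + lambda^T (A x - b)
Stationarity (grad_x L = 0): Q x + c + A^T lambda = 0.
Primal feasibility: A x = b.

This gives the KKT block system:
  [ Q   A^T ] [ x     ]   [-c ]
  [ A    0  ] [ lambda ] = [ b ]

Solving the linear system:
  x*      = (0.1071, -0.9286)
  lambda* = (-0.3214)
  f(x*)   = -1.5357

x* = (0.1071, -0.9286), lambda* = (-0.3214)


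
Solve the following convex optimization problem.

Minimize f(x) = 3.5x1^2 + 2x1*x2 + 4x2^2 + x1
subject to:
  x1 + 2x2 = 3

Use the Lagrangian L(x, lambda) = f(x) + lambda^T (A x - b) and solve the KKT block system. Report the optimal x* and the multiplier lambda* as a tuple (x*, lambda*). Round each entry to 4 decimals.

Form the Lagrangian:
  L(x, lambda) = (1/2) x^T Q x + c^T x + lambda^T (A x - b)
Stationarity (grad_x L = 0): Q x + c + A^T lambda = 0.
Primal feasibility: A x = b.

This gives the KKT block system:
  [ Q   A^T ] [ x     ]   [-c ]
  [ A    0  ] [ lambda ] = [ b ]

Solving the linear system:
  x*      = (0.2857, 1.3571)
  lambda* = (-5.7143)
  f(x*)   = 8.7143

x* = (0.2857, 1.3571), lambda* = (-5.7143)


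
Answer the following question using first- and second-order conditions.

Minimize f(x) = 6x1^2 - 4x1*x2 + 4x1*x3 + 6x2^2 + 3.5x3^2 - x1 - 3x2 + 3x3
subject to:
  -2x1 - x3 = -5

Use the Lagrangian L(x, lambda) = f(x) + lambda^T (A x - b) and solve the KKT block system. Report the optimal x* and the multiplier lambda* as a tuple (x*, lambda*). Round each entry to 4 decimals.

Form the Lagrangian:
  L(x, lambda) = (1/2) x^T Q x + c^T x + lambda^T (A x - b)
Stationarity (grad_x L = 0): Q x + c + A^T lambda = 0.
Primal feasibility: A x = b.

This gives the KKT block system:
  [ Q   A^T ] [ x     ]   [-c ]
  [ A    0  ] [ lambda ] = [ b ]

Solving the linear system:
  x*      = (2.5588, 1.1029, -0.1176)
  lambda* = (12.4118)
  f(x*)   = 27.9191

x* = (2.5588, 1.1029, -0.1176), lambda* = (12.4118)


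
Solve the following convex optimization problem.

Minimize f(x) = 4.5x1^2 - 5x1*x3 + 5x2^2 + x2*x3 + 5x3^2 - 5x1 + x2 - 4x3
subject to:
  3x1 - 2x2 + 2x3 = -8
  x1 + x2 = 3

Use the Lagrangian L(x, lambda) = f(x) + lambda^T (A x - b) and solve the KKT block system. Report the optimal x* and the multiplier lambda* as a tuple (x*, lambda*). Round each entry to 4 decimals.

Form the Lagrangian:
  L(x, lambda) = (1/2) x^T Q x + c^T x + lambda^T (A x - b)
Stationarity (grad_x L = 0): Q x + c + A^T lambda = 0.
Primal feasibility: A x = b.

This gives the KKT block system:
  [ Q   A^T ] [ x     ]   [-c ]
  [ A    0  ] [ lambda ] = [ b ]

Solving the linear system:
  x*      = (0.0224, 2.9776, -1.0561)
  lambda* = (5.8475, -18.0247)
  f(x*)   = 53.972

x* = (0.0224, 2.9776, -1.0561), lambda* = (5.8475, -18.0247)


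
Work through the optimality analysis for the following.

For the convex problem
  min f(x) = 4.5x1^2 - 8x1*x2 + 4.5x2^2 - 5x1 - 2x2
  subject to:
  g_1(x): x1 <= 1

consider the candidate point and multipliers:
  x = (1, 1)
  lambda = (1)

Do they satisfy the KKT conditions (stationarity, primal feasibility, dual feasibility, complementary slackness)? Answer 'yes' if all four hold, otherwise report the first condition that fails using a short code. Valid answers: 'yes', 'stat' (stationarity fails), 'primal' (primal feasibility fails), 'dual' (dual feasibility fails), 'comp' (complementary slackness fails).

Gradient of f: grad f(x) = Q x + c = (-4, -1)
Constraint values g_i(x) = a_i^T x - b_i:
  g_1((1, 1)) = 0
Stationarity residual: grad f(x) + sum_i lambda_i a_i = (-3, -1)
  -> stationarity FAILS
Primal feasibility (all g_i <= 0): OK
Dual feasibility (all lambda_i >= 0): OK
Complementary slackness (lambda_i * g_i(x) = 0 for all i): OK

Verdict: the first failing condition is stationarity -> stat.

stat


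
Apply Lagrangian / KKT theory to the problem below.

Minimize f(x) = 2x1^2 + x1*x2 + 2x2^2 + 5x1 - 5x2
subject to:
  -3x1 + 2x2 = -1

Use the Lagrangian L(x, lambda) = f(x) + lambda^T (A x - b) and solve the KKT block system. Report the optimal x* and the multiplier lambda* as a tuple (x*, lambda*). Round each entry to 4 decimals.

Form the Lagrangian:
  L(x, lambda) = (1/2) x^T Q x + c^T x + lambda^T (A x - b)
Stationarity (grad_x L = 0): Q x + c + A^T lambda = 0.
Primal feasibility: A x = b.

This gives the KKT block system:
  [ Q   A^T ] [ x     ]   [-c ]
  [ A    0  ] [ lambda ] = [ b ]

Solving the linear system:
  x*      = (0.375, 0.0625)
  lambda* = (2.1875)
  f(x*)   = 1.875

x* = (0.375, 0.0625), lambda* = (2.1875)


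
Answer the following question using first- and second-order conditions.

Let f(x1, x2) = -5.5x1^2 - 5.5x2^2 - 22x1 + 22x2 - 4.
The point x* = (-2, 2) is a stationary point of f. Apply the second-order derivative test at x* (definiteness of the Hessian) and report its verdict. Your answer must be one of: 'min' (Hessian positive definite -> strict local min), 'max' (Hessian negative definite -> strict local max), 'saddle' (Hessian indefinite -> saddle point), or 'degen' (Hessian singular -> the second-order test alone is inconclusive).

Compute the Hessian H = grad^2 f:
  H = [[-11, 0], [0, -11]]
Verify stationarity: grad f(x*) = H x* + g = (0, 0).
Eigenvalues of H: -11, -11.
Both eigenvalues < 0, so H is negative definite -> x* is a strict local max.

max


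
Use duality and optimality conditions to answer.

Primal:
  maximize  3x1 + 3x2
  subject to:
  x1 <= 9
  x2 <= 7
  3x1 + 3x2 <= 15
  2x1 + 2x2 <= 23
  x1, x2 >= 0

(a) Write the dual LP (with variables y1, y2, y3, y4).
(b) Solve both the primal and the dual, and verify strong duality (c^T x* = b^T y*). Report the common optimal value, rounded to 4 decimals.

The standard primal-dual pair for 'max c^T x s.t. A x <= b, x >= 0' is:
  Dual:  min b^T y  s.t.  A^T y >= c,  y >= 0.

So the dual LP is:
  minimize  9y1 + 7y2 + 15y3 + 23y4
  subject to:
    y1 + 3y3 + 2y4 >= 3
    y2 + 3y3 + 2y4 >= 3
    y1, y2, y3, y4 >= 0

Solving the primal: x* = (5, 0).
  primal value c^T x* = 15.
Solving the dual: y* = (0, 0, 1, 0).
  dual value b^T y* = 15.
Strong duality: c^T x* = b^T y*. Confirmed.

15


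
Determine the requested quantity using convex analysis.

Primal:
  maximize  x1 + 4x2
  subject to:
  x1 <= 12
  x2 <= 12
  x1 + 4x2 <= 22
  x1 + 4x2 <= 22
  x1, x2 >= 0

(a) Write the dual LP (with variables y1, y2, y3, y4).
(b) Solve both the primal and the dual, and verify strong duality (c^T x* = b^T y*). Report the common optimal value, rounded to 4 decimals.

The standard primal-dual pair for 'max c^T x s.t. A x <= b, x >= 0' is:
  Dual:  min b^T y  s.t.  A^T y >= c,  y >= 0.

So the dual LP is:
  minimize  12y1 + 12y2 + 22y3 + 22y4
  subject to:
    y1 + y3 + y4 >= 1
    y2 + 4y3 + 4y4 >= 4
    y1, y2, y3, y4 >= 0

Solving the primal: x* = (0, 5.5).
  primal value c^T x* = 22.
Solving the dual: y* = (0, 0, 1, 0).
  dual value b^T y* = 22.
Strong duality: c^T x* = b^T y*. Confirmed.

22


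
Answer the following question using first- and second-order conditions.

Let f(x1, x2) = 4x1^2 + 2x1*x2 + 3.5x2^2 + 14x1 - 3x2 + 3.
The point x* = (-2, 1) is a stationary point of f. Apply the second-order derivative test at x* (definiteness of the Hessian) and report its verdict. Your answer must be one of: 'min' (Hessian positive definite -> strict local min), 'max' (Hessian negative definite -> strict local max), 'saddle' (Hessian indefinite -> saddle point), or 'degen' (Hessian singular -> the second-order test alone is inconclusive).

Compute the Hessian H = grad^2 f:
  H = [[8, 2], [2, 7]]
Verify stationarity: grad f(x*) = H x* + g = (0, 0).
Eigenvalues of H: 5.4384, 9.5616.
Both eigenvalues > 0, so H is positive definite -> x* is a strict local min.

min


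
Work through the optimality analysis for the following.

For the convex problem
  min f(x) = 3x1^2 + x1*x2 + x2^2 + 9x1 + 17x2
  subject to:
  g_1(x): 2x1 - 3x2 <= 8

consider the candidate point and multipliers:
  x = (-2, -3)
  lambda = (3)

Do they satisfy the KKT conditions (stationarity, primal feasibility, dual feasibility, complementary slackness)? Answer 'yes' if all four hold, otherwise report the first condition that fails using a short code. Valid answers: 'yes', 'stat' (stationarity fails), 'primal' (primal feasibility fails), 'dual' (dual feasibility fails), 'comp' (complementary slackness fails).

Gradient of f: grad f(x) = Q x + c = (-6, 9)
Constraint values g_i(x) = a_i^T x - b_i:
  g_1((-2, -3)) = -3
Stationarity residual: grad f(x) + sum_i lambda_i a_i = (0, 0)
  -> stationarity OK
Primal feasibility (all g_i <= 0): OK
Dual feasibility (all lambda_i >= 0): OK
Complementary slackness (lambda_i * g_i(x) = 0 for all i): FAILS

Verdict: the first failing condition is complementary_slackness -> comp.

comp


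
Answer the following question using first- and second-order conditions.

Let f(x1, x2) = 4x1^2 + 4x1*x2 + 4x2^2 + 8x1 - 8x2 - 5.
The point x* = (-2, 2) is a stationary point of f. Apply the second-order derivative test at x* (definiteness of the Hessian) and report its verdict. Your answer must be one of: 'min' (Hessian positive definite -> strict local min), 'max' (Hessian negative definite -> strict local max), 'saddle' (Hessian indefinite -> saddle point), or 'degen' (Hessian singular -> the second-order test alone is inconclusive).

Compute the Hessian H = grad^2 f:
  H = [[8, 4], [4, 8]]
Verify stationarity: grad f(x*) = H x* + g = (0, 0).
Eigenvalues of H: 4, 12.
Both eigenvalues > 0, so H is positive definite -> x* is a strict local min.

min


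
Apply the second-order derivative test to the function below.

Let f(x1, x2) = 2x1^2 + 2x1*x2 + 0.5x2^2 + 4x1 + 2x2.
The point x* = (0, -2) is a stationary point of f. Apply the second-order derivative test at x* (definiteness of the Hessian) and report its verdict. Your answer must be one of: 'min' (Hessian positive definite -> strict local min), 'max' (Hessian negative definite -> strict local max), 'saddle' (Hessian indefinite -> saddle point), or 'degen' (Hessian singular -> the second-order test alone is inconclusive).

Compute the Hessian H = grad^2 f:
  H = [[4, 2], [2, 1]]
Verify stationarity: grad f(x*) = H x* + g = (0, 0).
Eigenvalues of H: 0, 5.
H has a zero eigenvalue (singular; positive semidefinite but not definite), so H is neither positive definite, negative definite, nor indefinite. The second-order test alone is inconclusive -> degen.
(Indeed, f is constant along the null direction of H through x*, so x* is not a strict local extremum.)

degen
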